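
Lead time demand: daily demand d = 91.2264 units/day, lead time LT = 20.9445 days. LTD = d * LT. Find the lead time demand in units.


LTD = 91.2264 * 20.9445 = 1910.6913

1910.6913 units


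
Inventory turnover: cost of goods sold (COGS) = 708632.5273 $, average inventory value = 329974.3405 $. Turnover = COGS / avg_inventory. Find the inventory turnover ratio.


Turnover = 708632.5273 / 329974.3405 = 2.1475

2.1475


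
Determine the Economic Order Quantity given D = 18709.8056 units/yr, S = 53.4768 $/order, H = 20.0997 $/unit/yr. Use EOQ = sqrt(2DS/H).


2*D*S = 2 * 18709.8056 * 53.4768 = 2001081.0642
2*D*S/H = 99557.7578
EOQ = sqrt(99557.7578) = 315.5277

315.5277 units


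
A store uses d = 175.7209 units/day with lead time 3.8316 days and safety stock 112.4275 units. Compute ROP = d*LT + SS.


d*LT = 175.7209 * 3.8316 = 673.2922
ROP = 673.2922 + 112.4275 = 785.7197

785.7197 units


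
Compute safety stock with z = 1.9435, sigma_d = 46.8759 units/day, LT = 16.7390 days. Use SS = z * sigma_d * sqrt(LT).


sqrt(LT) = sqrt(16.7390) = 4.0913
SS = 1.9435 * 46.8759 * 4.0913 = 372.7339

372.7339 units


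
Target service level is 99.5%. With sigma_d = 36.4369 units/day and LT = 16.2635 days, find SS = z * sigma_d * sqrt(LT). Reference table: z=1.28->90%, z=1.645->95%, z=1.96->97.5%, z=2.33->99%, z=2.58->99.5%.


From the table, SL = 99.5% corresponds to z = 2.58
sqrt(LT) = sqrt(16.2635) = 4.0328
SS = 2.58 * 36.4369 * 4.0328 = 379.1125

379.1125 units


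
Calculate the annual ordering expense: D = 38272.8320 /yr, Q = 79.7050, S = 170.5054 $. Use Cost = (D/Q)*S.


Number of orders = D/Q = 480.1811
Cost = 480.1811 * 170.5054 = 81873.4650

81873.4650 $/yr


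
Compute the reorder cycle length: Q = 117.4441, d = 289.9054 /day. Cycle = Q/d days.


Cycle = 117.4441 / 289.9054 = 0.4051

0.4051 days


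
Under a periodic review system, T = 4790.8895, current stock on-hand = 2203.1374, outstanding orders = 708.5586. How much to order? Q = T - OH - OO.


Inventory position = OH + OO = 2203.1374 + 708.5586 = 2911.6960
Q = 4790.8895 - 2911.6960 = 1879.1935

1879.1935 units


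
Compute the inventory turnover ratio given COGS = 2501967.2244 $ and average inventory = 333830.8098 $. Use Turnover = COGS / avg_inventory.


Turnover = 2501967.2244 / 333830.8098 = 7.4947

7.4947


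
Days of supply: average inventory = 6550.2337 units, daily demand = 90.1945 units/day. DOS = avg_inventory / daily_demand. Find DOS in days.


DOS = 6550.2337 / 90.1945 = 72.6234

72.6234 days


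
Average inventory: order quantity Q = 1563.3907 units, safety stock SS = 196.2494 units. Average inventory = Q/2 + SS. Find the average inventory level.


Q/2 = 781.6953
Avg = 781.6953 + 196.2494 = 977.9447

977.9447 units


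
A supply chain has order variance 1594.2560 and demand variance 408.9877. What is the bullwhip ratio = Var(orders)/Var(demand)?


BW = 1594.2560 / 408.9877 = 3.8981

3.8981


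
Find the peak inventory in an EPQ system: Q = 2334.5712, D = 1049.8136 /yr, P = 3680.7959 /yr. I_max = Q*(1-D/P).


D/P = 0.2852
1 - D/P = 0.7148
I_max = 2334.5712 * 0.7148 = 1668.7194

1668.7194 units


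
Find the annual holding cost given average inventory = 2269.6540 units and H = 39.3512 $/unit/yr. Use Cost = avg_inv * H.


Cost = 2269.6540 * 39.3512 = 89313.6085

89313.6085 $/yr


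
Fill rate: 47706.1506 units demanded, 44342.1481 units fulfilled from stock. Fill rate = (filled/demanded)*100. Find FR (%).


FR = 44342.1481 / 47706.1506 * 100 = 92.9485

92.9485%


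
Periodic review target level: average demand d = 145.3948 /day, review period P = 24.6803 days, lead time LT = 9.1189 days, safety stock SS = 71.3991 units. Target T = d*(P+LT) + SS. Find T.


P + LT = 33.7992
d*(P+LT) = 145.3948 * 33.7992 = 4914.2279
T = 4914.2279 + 71.3991 = 4985.6270

4985.6270 units


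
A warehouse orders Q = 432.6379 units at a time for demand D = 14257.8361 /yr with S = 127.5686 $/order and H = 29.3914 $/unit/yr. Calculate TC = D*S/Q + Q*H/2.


Ordering cost = D*S/Q = 4204.0981
Holding cost = Q*H/2 = 6357.9168
TC = 4204.0981 + 6357.9168 = 10562.0149

10562.0149 $/yr


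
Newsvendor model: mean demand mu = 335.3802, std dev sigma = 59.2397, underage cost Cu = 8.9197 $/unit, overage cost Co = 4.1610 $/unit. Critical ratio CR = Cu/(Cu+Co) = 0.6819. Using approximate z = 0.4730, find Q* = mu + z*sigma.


CR = Cu/(Cu+Co) = 8.9197/(8.9197+4.1610) = 0.6819
z = 0.4730
Q* = 335.3802 + 0.4730 * 59.2397 = 363.4006

363.4006 units


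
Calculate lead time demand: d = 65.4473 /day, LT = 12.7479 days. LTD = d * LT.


LTD = 65.4473 * 12.7479 = 834.3156

834.3156 units


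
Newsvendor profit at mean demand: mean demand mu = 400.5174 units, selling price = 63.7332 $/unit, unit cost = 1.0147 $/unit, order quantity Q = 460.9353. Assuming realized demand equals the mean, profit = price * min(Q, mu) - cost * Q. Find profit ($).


Sales at mu = min(460.9353, 400.5174) = 400.5174
Revenue = 63.7332 * 400.5174 = 25526.2556
Total cost = 1.0147 * 460.9353 = 467.7110
Profit = 25526.2556 - 467.7110 = 25058.5445

25058.5445 $


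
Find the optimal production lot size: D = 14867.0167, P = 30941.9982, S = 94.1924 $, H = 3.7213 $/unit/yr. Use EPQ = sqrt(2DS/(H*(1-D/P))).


1 - D/P = 1 - 0.4805 = 0.5195
H*(1-D/P) = 1.9333
2DS = 2800719.9676
EPQ = sqrt(1448681.3845) = 1203.6118

1203.6118 units


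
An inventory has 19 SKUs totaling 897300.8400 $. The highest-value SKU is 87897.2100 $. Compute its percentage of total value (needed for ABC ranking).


Top item = 87897.2100
Total = 897300.8400
Percentage = 87897.2100 / 897300.8400 * 100 = 9.7957

9.7957%


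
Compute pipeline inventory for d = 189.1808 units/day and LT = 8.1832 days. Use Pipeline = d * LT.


Pipeline = 189.1808 * 8.1832 = 1548.1043

1548.1043 units


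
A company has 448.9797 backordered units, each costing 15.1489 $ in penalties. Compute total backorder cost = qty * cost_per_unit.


Total = 448.9797 * 15.1489 = 6801.5486

6801.5486 $


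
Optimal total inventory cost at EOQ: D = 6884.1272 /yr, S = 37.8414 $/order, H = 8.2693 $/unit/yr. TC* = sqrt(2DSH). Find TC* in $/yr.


2*D*S*H = 4308388.1754
TC* = sqrt(4308388.1754) = 2075.6657

2075.6657 $/yr


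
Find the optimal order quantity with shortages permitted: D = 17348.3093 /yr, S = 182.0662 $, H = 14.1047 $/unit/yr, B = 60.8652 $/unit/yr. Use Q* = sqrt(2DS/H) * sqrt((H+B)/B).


sqrt(2DS/H) = 669.2314
sqrt((H+B)/B) = 1.1098
Q* = 669.2314 * 1.1098 = 742.7373

742.7373 units


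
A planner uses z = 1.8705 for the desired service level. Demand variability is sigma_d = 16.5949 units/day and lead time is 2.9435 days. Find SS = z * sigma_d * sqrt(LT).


sqrt(LT) = sqrt(2.9435) = 1.7157
SS = 1.8705 * 16.5949 * 1.7157 = 53.2555

53.2555 units


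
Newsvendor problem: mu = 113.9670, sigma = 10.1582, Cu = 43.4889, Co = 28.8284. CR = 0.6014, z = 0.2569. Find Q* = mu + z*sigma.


CR = Cu/(Cu+Co) = 43.4889/(43.4889+28.8284) = 0.6014
z = 0.2569
Q* = 113.9670 + 0.2569 * 10.1582 = 116.5766

116.5766 units


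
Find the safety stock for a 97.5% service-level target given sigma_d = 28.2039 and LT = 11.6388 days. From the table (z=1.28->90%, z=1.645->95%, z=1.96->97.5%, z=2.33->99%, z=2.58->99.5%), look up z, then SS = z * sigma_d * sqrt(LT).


From the table, SL = 97.5% corresponds to z = 1.96
sqrt(LT) = sqrt(11.6388) = 3.4116
SS = 1.96 * 28.2039 * 3.4116 = 188.5903

188.5903 units


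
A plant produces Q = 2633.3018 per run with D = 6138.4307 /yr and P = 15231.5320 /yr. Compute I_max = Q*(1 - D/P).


D/P = 0.4030
1 - D/P = 0.5970
I_max = 2633.3018 * 0.5970 = 1572.0599

1572.0599 units


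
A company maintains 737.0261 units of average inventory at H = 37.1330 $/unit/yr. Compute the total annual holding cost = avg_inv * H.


Cost = 737.0261 * 37.1330 = 27367.9902

27367.9902 $/yr


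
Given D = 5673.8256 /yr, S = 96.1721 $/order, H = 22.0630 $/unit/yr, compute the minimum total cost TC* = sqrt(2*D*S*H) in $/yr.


2*D*S*H = 24077957.4405
TC* = sqrt(24077957.4405) = 4906.9295

4906.9295 $/yr


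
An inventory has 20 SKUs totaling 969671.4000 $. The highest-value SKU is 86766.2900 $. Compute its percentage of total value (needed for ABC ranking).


Top item = 86766.2900
Total = 969671.4000
Percentage = 86766.2900 / 969671.4000 * 100 = 8.9480

8.9480%


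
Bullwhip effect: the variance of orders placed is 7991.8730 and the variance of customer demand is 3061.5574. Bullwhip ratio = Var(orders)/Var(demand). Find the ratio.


BW = 7991.8730 / 3061.5574 = 2.6104

2.6104


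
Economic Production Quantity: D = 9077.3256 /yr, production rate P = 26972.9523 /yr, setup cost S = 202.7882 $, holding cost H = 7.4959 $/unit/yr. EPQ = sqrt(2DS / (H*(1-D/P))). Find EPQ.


1 - D/P = 1 - 0.3365 = 0.6635
H*(1-D/P) = 4.9733
2DS = 3681549.0385
EPQ = sqrt(740266.9802) = 860.3877

860.3877 units


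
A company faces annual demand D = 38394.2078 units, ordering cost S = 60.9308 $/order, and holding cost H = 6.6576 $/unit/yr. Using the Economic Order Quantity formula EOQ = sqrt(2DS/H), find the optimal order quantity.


2*D*S = 2 * 38394.2078 * 60.9308 = 4678779.5932
2*D*S/H = 702772.7099
EOQ = sqrt(702772.7099) = 838.3154

838.3154 units


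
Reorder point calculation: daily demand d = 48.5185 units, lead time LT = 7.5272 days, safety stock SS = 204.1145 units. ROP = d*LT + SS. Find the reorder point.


d*LT = 48.5185 * 7.5272 = 365.2085
ROP = 365.2085 + 204.1145 = 569.3230

569.3230 units


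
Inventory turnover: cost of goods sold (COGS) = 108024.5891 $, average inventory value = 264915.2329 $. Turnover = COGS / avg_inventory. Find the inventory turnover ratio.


Turnover = 108024.5891 / 264915.2329 = 0.4078

0.4078


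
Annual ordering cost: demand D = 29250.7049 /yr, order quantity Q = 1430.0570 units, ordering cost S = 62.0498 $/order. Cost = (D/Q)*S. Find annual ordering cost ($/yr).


Number of orders = D/Q = 20.4542
Cost = 20.4542 * 62.0498 = 1269.1805

1269.1805 $/yr


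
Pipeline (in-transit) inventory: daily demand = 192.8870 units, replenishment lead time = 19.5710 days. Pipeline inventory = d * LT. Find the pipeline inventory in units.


Pipeline = 192.8870 * 19.5710 = 3774.9915

3774.9915 units


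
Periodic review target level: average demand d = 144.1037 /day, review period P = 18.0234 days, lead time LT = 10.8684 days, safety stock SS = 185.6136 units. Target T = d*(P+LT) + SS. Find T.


P + LT = 28.8918
d*(P+LT) = 144.1037 * 28.8918 = 4163.4153
T = 4163.4153 + 185.6136 = 4349.0289

4349.0289 units


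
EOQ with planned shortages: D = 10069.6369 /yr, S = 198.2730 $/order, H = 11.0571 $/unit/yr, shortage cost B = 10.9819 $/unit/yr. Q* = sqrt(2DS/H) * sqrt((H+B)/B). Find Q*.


sqrt(2DS/H) = 600.9427
sqrt((H+B)/B) = 1.4166
Q* = 600.9427 * 1.4166 = 851.3150

851.3150 units


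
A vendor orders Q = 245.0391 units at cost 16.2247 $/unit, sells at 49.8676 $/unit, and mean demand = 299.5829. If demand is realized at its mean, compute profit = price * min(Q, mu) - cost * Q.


Sales at mu = min(245.0391, 299.5829) = 245.0391
Revenue = 49.8676 * 245.0391 = 12219.5118
Total cost = 16.2247 * 245.0391 = 3975.6859
Profit = 12219.5118 - 3975.6859 = 8243.8259

8243.8259 $


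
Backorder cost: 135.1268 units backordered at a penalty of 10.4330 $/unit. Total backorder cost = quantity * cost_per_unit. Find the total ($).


Total = 135.1268 * 10.4330 = 1409.7779

1409.7779 $


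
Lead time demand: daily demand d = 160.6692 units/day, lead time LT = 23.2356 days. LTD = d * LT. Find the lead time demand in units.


LTD = 160.6692 * 23.2356 = 3733.2453

3733.2453 units


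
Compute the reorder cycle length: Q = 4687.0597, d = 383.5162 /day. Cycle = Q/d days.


Cycle = 4687.0597 / 383.5162 = 12.2213

12.2213 days


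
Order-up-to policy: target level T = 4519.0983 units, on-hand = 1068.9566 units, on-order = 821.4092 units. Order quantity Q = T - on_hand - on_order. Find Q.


Inventory position = OH + OO = 1068.9566 + 821.4092 = 1890.3658
Q = 4519.0983 - 1890.3658 = 2628.7325

2628.7325 units


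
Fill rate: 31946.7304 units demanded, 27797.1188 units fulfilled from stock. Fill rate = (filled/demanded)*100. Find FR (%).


FR = 27797.1188 / 31946.7304 * 100 = 87.0108

87.0108%


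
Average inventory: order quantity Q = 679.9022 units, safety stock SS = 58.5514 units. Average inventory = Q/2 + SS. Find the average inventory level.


Q/2 = 339.9511
Avg = 339.9511 + 58.5514 = 398.5025

398.5025 units


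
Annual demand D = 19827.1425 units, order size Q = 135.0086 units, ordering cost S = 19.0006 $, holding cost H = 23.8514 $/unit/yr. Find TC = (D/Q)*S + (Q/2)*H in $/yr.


Ordering cost = D*S/Q = 2790.3971
Holding cost = Q*H/2 = 1610.0721
TC = 2790.3971 + 1610.0721 = 4400.4691

4400.4691 $/yr


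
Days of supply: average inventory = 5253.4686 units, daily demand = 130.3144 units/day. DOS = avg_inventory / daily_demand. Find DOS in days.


DOS = 5253.4686 / 130.3144 = 40.3138

40.3138 days


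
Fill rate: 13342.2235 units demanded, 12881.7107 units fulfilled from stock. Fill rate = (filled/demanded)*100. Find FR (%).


FR = 12881.7107 / 13342.2235 * 100 = 96.5485

96.5485%


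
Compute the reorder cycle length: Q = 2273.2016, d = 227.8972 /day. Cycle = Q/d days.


Cycle = 2273.2016 / 227.8972 = 9.9747

9.9747 days


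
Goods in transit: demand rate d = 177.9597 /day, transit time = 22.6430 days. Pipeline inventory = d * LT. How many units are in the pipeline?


Pipeline = 177.9597 * 22.6430 = 4029.5415

4029.5415 units


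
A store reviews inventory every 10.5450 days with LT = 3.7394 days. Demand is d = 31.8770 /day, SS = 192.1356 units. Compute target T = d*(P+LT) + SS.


P + LT = 14.2844
d*(P+LT) = 31.8770 * 14.2844 = 455.3438
T = 455.3438 + 192.1356 = 647.4794

647.4794 units


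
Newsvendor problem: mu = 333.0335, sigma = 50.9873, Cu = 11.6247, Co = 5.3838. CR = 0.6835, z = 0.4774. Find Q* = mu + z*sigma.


CR = Cu/(Cu+Co) = 11.6247/(11.6247+5.3838) = 0.6835
z = 0.4774
Q* = 333.0335 + 0.4774 * 50.9873 = 357.3748

357.3748 units


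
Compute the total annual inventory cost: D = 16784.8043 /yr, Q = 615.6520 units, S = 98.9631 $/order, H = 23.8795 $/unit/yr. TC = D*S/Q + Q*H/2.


Ordering cost = D*S/Q = 2698.0766
Holding cost = Q*H/2 = 7350.7310
TC = 2698.0766 + 7350.7310 = 10048.8076

10048.8076 $/yr


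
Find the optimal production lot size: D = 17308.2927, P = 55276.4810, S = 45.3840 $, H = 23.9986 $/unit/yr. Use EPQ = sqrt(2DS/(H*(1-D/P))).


1 - D/P = 1 - 0.3131 = 0.6869
H*(1-D/P) = 16.4841
2DS = 1571039.1118
EPQ = sqrt(95306.2985) = 308.7172

308.7172 units


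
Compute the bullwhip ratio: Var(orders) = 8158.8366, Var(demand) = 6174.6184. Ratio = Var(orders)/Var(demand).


BW = 8158.8366 / 6174.6184 = 1.3214

1.3214


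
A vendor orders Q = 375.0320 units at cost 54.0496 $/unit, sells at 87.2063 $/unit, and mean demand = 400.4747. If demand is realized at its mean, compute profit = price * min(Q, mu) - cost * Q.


Sales at mu = min(375.0320, 400.4747) = 375.0320
Revenue = 87.2063 * 375.0320 = 32705.1531
Total cost = 54.0496 * 375.0320 = 20270.3296
Profit = 32705.1531 - 20270.3296 = 12434.8235

12434.8235 $


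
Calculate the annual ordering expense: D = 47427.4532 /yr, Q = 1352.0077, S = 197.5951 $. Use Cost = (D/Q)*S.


Number of orders = D/Q = 35.0793
Cost = 35.0793 * 197.5951 = 6931.4933

6931.4933 $/yr


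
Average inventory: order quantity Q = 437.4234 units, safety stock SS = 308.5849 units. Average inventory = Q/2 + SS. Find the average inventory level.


Q/2 = 218.7117
Avg = 218.7117 + 308.5849 = 527.2966

527.2966 units


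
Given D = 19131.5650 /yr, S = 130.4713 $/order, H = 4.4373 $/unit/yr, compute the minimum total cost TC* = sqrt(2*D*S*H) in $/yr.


2*D*S*H = 22152067.9416
TC* = sqrt(22152067.9416) = 4706.5983

4706.5983 $/yr


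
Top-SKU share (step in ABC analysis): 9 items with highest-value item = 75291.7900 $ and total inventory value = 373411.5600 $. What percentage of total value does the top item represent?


Top item = 75291.7900
Total = 373411.5600
Percentage = 75291.7900 / 373411.5600 * 100 = 20.1632

20.1632%


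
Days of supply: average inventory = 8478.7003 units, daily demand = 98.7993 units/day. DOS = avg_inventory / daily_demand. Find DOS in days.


DOS = 8478.7003 / 98.7993 = 85.8174

85.8174 days


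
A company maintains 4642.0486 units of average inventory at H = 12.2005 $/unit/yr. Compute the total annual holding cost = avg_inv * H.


Cost = 4642.0486 * 12.2005 = 56635.3139

56635.3139 $/yr


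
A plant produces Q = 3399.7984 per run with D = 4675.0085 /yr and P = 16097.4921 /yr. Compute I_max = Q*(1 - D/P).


D/P = 0.2904
1 - D/P = 0.7096
I_max = 3399.7984 * 0.7096 = 2412.4343

2412.4343 units


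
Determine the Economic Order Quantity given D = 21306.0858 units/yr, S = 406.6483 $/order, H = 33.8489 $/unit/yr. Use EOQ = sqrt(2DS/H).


2*D*S = 2 * 21306.0858 * 406.6483 = 17328167.1404
2*D*S/H = 511927.0387
EOQ = sqrt(511927.0387) = 715.4908

715.4908 units


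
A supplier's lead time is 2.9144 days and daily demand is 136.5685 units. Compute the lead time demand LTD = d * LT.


LTD = 136.5685 * 2.9144 = 398.0152

398.0152 units


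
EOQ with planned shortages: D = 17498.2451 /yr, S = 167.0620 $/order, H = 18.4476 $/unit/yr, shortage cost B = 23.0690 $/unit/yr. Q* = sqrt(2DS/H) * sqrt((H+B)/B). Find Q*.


sqrt(2DS/H) = 562.9647
sqrt((H+B)/B) = 1.3415
Q* = 562.9647 * 1.3415 = 755.2273

755.2273 units


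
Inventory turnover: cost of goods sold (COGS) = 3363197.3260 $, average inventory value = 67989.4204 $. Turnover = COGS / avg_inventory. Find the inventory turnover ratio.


Turnover = 3363197.3260 / 67989.4204 = 49.4665

49.4665


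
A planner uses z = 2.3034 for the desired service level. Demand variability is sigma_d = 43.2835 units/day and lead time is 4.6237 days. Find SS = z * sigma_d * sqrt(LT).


sqrt(LT) = sqrt(4.6237) = 2.1503
SS = 2.3034 * 43.2835 * 2.1503 = 214.3811

214.3811 units


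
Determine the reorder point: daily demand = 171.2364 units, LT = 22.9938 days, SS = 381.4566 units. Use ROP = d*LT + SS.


d*LT = 171.2364 * 22.9938 = 3937.3755
ROP = 3937.3755 + 381.4566 = 4318.8321

4318.8321 units


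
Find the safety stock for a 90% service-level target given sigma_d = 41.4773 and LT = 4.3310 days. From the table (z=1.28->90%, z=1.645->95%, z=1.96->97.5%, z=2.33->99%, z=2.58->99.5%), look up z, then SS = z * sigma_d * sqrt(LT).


From the table, SL = 90% corresponds to z = 1.28
sqrt(LT) = sqrt(4.3310) = 2.0811
SS = 1.28 * 41.4773 * 2.0811 = 110.4879

110.4879 units


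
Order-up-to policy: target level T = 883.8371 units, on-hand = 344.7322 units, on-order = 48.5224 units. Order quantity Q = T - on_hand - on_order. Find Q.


Inventory position = OH + OO = 344.7322 + 48.5224 = 393.2546
Q = 883.8371 - 393.2546 = 490.5825

490.5825 units


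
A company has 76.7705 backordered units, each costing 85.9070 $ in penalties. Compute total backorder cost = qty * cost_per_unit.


Total = 76.7705 * 85.9070 = 6595.1233

6595.1233 $


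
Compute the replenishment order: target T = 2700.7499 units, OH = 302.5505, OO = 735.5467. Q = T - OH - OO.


Inventory position = OH + OO = 302.5505 + 735.5467 = 1038.0972
Q = 2700.7499 - 1038.0972 = 1662.6527

1662.6527 units


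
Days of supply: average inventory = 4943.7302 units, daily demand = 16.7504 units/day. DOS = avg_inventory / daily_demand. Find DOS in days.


DOS = 4943.7302 / 16.7504 = 295.1410

295.1410 days


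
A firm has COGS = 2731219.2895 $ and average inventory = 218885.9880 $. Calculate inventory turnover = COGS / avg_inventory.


Turnover = 2731219.2895 / 218885.9880 = 12.4778

12.4778


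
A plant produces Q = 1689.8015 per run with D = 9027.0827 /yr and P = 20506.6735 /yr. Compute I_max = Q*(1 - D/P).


D/P = 0.4402
1 - D/P = 0.5598
I_max = 1689.8015 * 0.5598 = 945.9472

945.9472 units


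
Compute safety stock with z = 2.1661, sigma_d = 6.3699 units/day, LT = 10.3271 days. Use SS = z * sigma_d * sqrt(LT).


sqrt(LT) = sqrt(10.3271) = 3.2136
SS = 2.1661 * 6.3699 * 3.2136 = 44.3405

44.3405 units


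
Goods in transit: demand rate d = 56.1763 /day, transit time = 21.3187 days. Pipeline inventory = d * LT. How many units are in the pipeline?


Pipeline = 56.1763 * 21.3187 = 1197.6057

1197.6057 units


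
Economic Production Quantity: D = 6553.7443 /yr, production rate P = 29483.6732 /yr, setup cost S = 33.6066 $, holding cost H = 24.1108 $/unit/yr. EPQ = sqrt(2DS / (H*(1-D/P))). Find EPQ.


1 - D/P = 1 - 0.2223 = 0.7777
H*(1-D/P) = 18.7514
2DS = 440498.1264
EPQ = sqrt(23491.5312) = 153.2695

153.2695 units


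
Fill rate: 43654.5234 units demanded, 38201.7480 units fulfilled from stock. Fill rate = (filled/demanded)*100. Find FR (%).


FR = 38201.7480 / 43654.5234 * 100 = 87.5093

87.5093%


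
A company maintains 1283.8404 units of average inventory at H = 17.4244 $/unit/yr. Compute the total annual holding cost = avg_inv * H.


Cost = 1283.8404 * 17.4244 = 22370.1487

22370.1487 $/yr


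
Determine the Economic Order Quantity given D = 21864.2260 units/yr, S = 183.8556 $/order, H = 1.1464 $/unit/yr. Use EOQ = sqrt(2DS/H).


2*D*S = 2 * 21864.2260 * 183.8556 = 8039720.7795
2*D*S/H = 7013015.3346
EOQ = sqrt(7013015.3346) = 2648.2098

2648.2098 units


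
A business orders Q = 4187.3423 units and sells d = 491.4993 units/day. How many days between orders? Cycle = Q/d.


Cycle = 4187.3423 / 491.4993 = 8.5195

8.5195 days


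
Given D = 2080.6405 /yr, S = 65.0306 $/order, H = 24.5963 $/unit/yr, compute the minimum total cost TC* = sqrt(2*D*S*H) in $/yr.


2*D*S*H = 6656019.5057
TC* = sqrt(6656019.5057) = 2579.9263

2579.9263 $/yr


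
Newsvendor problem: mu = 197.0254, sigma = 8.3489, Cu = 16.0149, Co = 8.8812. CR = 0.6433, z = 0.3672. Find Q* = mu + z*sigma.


CR = Cu/(Cu+Co) = 16.0149/(16.0149+8.8812) = 0.6433
z = 0.3672
Q* = 197.0254 + 0.3672 * 8.3489 = 200.0911

200.0911 units


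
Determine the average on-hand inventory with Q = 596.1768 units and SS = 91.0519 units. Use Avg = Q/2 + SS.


Q/2 = 298.0884
Avg = 298.0884 + 91.0519 = 389.1403

389.1403 units


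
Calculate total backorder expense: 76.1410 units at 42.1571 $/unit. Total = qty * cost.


Total = 76.1410 * 42.1571 = 3209.8838

3209.8838 $


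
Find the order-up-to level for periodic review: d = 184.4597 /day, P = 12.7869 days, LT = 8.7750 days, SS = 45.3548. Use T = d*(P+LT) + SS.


P + LT = 21.5619
d*(P+LT) = 184.4597 * 21.5619 = 3977.3016
T = 3977.3016 + 45.3548 = 4022.6564

4022.6564 units


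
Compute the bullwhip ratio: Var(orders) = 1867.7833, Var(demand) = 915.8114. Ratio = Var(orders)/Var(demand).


BW = 1867.7833 / 915.8114 = 2.0395

2.0395


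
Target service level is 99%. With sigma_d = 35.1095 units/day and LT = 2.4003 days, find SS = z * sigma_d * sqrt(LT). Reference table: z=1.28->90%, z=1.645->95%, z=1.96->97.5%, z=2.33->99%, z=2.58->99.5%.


From the table, SL = 99% corresponds to z = 2.33
sqrt(LT) = sqrt(2.4003) = 1.5493
SS = 2.33 * 35.1095 * 1.5493 = 126.7399

126.7399 units


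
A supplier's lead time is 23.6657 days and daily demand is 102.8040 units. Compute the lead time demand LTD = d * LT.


LTD = 102.8040 * 23.6657 = 2432.9286

2432.9286 units


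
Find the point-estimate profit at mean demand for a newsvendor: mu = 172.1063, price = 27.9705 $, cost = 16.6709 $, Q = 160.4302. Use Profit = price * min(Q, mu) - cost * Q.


Sales at mu = min(160.4302, 172.1063) = 160.4302
Revenue = 27.9705 * 160.4302 = 4487.3129
Total cost = 16.6709 * 160.4302 = 2674.5158
Profit = 4487.3129 - 2674.5158 = 1812.7971

1812.7971 $


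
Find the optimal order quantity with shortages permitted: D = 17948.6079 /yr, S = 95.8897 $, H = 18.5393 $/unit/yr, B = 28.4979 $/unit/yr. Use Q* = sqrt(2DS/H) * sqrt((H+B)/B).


sqrt(2DS/H) = 430.8933
sqrt((H+B)/B) = 1.2847
Q* = 430.8933 * 1.2847 = 553.5846

553.5846 units


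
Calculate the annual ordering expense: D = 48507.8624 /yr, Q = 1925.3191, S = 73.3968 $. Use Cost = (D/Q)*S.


Number of orders = D/Q = 25.1947
Cost = 25.1947 * 73.3968 = 1849.2113

1849.2113 $/yr


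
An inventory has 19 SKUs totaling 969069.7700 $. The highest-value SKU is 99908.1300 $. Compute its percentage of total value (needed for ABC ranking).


Top item = 99908.1300
Total = 969069.7700
Percentage = 99908.1300 / 969069.7700 * 100 = 10.3097

10.3097%


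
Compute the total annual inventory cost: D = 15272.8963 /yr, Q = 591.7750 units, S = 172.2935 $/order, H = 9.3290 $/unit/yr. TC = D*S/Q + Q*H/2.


Ordering cost = D*S/Q = 4446.6575
Holding cost = Q*H/2 = 2760.3345
TC = 4446.6575 + 2760.3345 = 7206.9920

7206.9920 $/yr


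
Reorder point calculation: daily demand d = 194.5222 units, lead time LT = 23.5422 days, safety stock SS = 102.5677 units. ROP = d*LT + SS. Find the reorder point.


d*LT = 194.5222 * 23.5422 = 4579.4805
ROP = 4579.4805 + 102.5677 = 4682.0482

4682.0482 units


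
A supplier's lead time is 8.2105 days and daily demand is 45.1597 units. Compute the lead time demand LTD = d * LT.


LTD = 45.1597 * 8.2105 = 370.7837

370.7837 units


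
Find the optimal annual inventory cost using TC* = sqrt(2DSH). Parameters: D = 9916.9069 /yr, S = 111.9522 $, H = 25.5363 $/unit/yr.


2*D*S*H = 56701798.7161
TC* = sqrt(56701798.7161) = 7530.0597

7530.0597 $/yr


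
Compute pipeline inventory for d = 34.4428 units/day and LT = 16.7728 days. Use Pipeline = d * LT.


Pipeline = 34.4428 * 16.7728 = 577.7022

577.7022 units


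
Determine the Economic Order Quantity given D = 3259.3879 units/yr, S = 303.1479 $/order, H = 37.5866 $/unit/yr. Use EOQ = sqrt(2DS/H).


2*D*S = 2 * 3259.3879 * 303.1479 = 1976153.1943
2*D*S/H = 52576.0030
EOQ = sqrt(52576.0030) = 229.2946

229.2946 units


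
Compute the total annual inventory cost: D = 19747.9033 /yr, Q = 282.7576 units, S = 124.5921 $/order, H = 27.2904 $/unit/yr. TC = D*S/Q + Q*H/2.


Ordering cost = D*S/Q = 8701.5618
Holding cost = Q*H/2 = 3858.2840
TC = 8701.5618 + 3858.2840 = 12559.8458

12559.8458 $/yr


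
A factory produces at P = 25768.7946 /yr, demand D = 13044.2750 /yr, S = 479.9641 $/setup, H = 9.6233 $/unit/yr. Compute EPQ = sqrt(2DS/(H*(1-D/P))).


1 - D/P = 1 - 0.5062 = 0.4938
H*(1-D/P) = 4.7519
2DS = 12521567.4211
EPQ = sqrt(2635041.0194) = 1623.2809

1623.2809 units


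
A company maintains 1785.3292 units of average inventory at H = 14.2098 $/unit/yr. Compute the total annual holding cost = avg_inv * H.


Cost = 1785.3292 * 14.2098 = 25369.1709

25369.1709 $/yr


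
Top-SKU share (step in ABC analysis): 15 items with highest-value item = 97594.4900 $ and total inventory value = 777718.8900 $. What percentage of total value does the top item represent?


Top item = 97594.4900
Total = 777718.8900
Percentage = 97594.4900 / 777718.8900 * 100 = 12.5488

12.5488%


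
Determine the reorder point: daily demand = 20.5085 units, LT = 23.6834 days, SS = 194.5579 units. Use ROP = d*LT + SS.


d*LT = 20.5085 * 23.6834 = 485.7110
ROP = 485.7110 + 194.5579 = 680.2689

680.2689 units


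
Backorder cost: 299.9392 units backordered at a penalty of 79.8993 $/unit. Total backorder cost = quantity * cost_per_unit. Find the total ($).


Total = 299.9392 * 79.8993 = 23964.9321

23964.9321 $


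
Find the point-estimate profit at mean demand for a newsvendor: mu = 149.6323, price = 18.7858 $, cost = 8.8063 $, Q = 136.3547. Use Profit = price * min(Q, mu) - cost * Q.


Sales at mu = min(136.3547, 149.6323) = 136.3547
Revenue = 18.7858 * 136.3547 = 2561.5321
Total cost = 8.8063 * 136.3547 = 1200.7804
Profit = 2561.5321 - 1200.7804 = 1360.7517

1360.7517 $


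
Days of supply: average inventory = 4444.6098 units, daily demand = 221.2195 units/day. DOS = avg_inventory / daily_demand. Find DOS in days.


DOS = 4444.6098 / 221.2195 = 20.0914

20.0914 days


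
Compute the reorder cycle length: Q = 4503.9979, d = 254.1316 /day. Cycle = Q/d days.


Cycle = 4503.9979 / 254.1316 = 17.7231

17.7231 days


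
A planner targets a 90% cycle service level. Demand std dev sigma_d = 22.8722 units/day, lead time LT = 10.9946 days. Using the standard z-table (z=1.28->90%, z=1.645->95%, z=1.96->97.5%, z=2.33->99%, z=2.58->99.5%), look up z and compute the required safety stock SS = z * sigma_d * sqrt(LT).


From the table, SL = 90% corresponds to z = 1.28
sqrt(LT) = sqrt(10.9946) = 3.3158
SS = 1.28 * 22.8722 * 3.3158 = 97.0751

97.0751 units


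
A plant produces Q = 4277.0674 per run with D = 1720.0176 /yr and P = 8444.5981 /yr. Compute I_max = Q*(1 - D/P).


D/P = 0.2037
1 - D/P = 0.7963
I_max = 4277.0674 * 0.7963 = 3405.9032

3405.9032 units


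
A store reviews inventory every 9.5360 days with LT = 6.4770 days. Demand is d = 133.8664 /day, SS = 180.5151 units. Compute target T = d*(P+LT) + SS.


P + LT = 16.0130
d*(P+LT) = 133.8664 * 16.0130 = 2143.6027
T = 2143.6027 + 180.5151 = 2324.1178

2324.1178 units


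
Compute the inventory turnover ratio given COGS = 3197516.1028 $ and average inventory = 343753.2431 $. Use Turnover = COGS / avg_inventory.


Turnover = 3197516.1028 / 343753.2431 = 9.3018

9.3018


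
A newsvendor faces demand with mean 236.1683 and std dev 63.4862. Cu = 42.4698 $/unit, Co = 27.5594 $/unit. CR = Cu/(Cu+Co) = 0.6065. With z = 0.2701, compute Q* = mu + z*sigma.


CR = Cu/(Cu+Co) = 42.4698/(42.4698+27.5594) = 0.6065
z = 0.2701
Q* = 236.1683 + 0.2701 * 63.4862 = 253.3159

253.3159 units


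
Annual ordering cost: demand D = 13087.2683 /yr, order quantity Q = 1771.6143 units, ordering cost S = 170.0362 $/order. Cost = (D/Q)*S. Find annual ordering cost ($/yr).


Number of orders = D/Q = 7.3872
Cost = 7.3872 * 170.0362 = 1256.0913

1256.0913 $/yr


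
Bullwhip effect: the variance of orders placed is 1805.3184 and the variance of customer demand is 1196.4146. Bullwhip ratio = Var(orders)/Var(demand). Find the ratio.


BW = 1805.3184 / 1196.4146 = 1.5089

1.5089


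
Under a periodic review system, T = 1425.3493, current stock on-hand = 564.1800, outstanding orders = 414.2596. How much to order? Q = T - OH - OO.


Inventory position = OH + OO = 564.1800 + 414.2596 = 978.4396
Q = 1425.3493 - 978.4396 = 446.9097

446.9097 units


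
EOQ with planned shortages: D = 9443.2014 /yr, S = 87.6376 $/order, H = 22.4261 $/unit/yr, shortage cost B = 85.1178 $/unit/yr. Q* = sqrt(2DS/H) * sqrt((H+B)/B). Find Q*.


sqrt(2DS/H) = 271.6708
sqrt((H+B)/B) = 1.1240
Q* = 271.6708 * 1.1240 = 305.3695

305.3695 units


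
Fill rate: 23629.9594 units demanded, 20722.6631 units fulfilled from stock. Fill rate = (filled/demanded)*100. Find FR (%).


FR = 20722.6631 / 23629.9594 * 100 = 87.6966

87.6966%


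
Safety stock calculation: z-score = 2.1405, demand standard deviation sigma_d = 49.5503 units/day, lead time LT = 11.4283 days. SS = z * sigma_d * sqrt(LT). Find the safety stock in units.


sqrt(LT) = sqrt(11.4283) = 3.3806
SS = 2.1405 * 49.5503 * 3.3806 = 358.5522

358.5522 units


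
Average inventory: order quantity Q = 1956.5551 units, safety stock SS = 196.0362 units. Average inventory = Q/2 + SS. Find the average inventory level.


Q/2 = 978.2776
Avg = 978.2776 + 196.0362 = 1174.3138

1174.3138 units


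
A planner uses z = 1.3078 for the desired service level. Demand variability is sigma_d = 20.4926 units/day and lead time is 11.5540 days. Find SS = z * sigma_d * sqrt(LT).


sqrt(LT) = sqrt(11.5540) = 3.3991
SS = 1.3078 * 20.4926 * 3.3991 = 91.0971

91.0971 units


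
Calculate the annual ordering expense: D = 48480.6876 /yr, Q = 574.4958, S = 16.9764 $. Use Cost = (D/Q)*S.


Number of orders = D/Q = 84.3882
Cost = 84.3882 * 16.9764 = 1432.6085

1432.6085 $/yr


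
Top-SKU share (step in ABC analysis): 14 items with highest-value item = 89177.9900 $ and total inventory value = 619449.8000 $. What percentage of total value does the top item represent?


Top item = 89177.9900
Total = 619449.8000
Percentage = 89177.9900 / 619449.8000 * 100 = 14.3963

14.3963%


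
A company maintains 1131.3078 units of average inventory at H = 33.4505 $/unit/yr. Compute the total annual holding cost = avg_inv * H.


Cost = 1131.3078 * 33.4505 = 37842.8116

37842.8116 $/yr


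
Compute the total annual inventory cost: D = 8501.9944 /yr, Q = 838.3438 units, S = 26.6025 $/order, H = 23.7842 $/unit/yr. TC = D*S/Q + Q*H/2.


Ordering cost = D*S/Q = 269.7871
Holding cost = Q*H/2 = 9969.6683
TC = 269.7871 + 9969.6683 = 10239.4554

10239.4554 $/yr


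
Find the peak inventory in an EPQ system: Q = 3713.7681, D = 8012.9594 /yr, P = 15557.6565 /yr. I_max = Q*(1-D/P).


D/P = 0.5150
1 - D/P = 0.4850
I_max = 3713.7681 * 0.4850 = 1800.9946

1800.9946 units


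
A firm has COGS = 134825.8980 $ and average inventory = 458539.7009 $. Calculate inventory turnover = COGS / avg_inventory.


Turnover = 134825.8980 / 458539.7009 = 0.2940

0.2940


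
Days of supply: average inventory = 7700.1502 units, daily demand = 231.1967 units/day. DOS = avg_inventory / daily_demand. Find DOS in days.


DOS = 7700.1502 / 231.1967 = 33.3056

33.3056 days


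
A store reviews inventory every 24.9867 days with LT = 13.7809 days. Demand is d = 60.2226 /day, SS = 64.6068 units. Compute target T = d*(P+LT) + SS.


P + LT = 38.7676
d*(P+LT) = 60.2226 * 38.7676 = 2334.6857
T = 2334.6857 + 64.6068 = 2399.2925

2399.2925 units


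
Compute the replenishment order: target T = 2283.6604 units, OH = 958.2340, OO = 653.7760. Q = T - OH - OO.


Inventory position = OH + OO = 958.2340 + 653.7760 = 1612.0100
Q = 2283.6604 - 1612.0100 = 671.6504

671.6504 units


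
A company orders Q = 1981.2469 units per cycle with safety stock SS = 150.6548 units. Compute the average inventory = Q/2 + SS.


Q/2 = 990.6235
Avg = 990.6235 + 150.6548 = 1141.2783

1141.2783 units


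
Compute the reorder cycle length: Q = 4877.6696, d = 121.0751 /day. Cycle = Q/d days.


Cycle = 4877.6696 / 121.0751 = 40.2863

40.2863 days


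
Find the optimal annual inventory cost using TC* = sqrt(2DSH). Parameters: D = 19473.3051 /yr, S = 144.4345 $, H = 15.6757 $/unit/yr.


2*D*S*H = 88179483.2933
TC* = sqrt(88179483.2933) = 9390.3931

9390.3931 $/yr


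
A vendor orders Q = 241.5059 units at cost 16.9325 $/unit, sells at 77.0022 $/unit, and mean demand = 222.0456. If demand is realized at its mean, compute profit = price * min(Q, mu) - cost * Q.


Sales at mu = min(241.5059, 222.0456) = 222.0456
Revenue = 77.0022 * 222.0456 = 17097.9997
Total cost = 16.9325 * 241.5059 = 4089.2987
Profit = 17097.9997 - 4089.2987 = 13008.7010

13008.7010 $


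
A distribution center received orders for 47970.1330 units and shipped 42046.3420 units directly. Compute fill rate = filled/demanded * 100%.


FR = 42046.3420 / 47970.1330 * 100 = 87.6511

87.6511%


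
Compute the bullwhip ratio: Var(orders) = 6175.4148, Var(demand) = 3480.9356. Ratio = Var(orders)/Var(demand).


BW = 6175.4148 / 3480.9356 = 1.7741

1.7741


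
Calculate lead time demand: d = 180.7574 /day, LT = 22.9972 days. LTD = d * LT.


LTD = 180.7574 * 22.9972 = 4156.9141

4156.9141 units


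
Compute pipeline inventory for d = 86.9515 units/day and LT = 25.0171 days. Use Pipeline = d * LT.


Pipeline = 86.9515 * 25.0171 = 2175.2744

2175.2744 units


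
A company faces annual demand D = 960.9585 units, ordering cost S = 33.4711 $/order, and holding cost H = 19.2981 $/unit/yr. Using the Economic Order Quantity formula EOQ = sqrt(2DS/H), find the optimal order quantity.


2*D*S = 2 * 960.9585 * 33.4711 = 64328.6761
2*D*S/H = 3333.4202
EOQ = sqrt(3333.4202) = 57.7358

57.7358 units


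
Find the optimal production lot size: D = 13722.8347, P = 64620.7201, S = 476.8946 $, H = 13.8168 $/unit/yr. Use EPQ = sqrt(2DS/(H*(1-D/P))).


1 - D/P = 1 - 0.2124 = 0.7876
H*(1-D/P) = 10.8827
2DS = 13088691.5302
EPQ = sqrt(1202709.7040) = 1096.6812

1096.6812 units


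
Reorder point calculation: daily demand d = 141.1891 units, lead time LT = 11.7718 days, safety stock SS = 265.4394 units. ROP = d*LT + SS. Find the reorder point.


d*LT = 141.1891 * 11.7718 = 1662.0498
ROP = 1662.0498 + 265.4394 = 1927.4892

1927.4892 units


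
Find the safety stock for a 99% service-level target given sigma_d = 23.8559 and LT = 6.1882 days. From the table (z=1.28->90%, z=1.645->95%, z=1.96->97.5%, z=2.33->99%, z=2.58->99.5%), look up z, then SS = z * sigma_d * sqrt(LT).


From the table, SL = 99% corresponds to z = 2.33
sqrt(LT) = sqrt(6.1882) = 2.4876
SS = 2.33 * 23.8559 * 2.4876 = 138.2719

138.2719 units


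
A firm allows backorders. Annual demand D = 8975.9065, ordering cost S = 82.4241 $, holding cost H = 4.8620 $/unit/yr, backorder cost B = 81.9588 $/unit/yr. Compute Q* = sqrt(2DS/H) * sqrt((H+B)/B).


sqrt(2DS/H) = 551.6629
sqrt((H+B)/B) = 1.0292
Q* = 551.6629 * 1.0292 = 567.7902

567.7902 units


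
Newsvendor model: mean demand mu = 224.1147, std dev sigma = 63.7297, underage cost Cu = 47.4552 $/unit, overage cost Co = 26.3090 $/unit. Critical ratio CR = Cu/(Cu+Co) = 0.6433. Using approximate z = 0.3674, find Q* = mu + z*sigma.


CR = Cu/(Cu+Co) = 47.4552/(47.4552+26.3090) = 0.6433
z = 0.3674
Q* = 224.1147 + 0.3674 * 63.7297 = 247.5290

247.5290 units


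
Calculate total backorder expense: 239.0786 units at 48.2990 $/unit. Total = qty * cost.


Total = 239.0786 * 48.2990 = 11547.2573

11547.2573 $


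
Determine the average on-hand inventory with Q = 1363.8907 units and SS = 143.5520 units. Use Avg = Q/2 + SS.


Q/2 = 681.9453
Avg = 681.9453 + 143.5520 = 825.4973

825.4973 units


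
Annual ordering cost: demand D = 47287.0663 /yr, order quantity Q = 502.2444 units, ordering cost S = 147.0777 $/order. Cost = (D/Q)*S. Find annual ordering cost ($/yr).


Number of orders = D/Q = 94.1515
Cost = 94.1515 * 147.0777 = 13847.5869

13847.5869 $/yr


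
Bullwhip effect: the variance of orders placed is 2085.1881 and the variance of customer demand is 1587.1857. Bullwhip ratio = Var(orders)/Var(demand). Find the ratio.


BW = 2085.1881 / 1587.1857 = 1.3138

1.3138


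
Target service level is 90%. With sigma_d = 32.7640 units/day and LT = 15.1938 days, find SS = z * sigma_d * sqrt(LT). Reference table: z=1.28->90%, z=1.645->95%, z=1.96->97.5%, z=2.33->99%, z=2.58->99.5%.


From the table, SL = 90% corresponds to z = 1.28
sqrt(LT) = sqrt(15.1938) = 3.8979
SS = 1.28 * 32.7640 * 3.8979 = 163.4708

163.4708 units


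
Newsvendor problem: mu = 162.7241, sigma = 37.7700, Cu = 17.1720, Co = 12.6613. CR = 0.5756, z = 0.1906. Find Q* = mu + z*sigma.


CR = Cu/(Cu+Co) = 17.1720/(17.1720+12.6613) = 0.5756
z = 0.1906
Q* = 162.7241 + 0.1906 * 37.7700 = 169.9231

169.9231 units


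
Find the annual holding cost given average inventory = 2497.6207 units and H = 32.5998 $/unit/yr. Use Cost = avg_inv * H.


Cost = 2497.6207 * 32.5998 = 81421.9353

81421.9353 $/yr


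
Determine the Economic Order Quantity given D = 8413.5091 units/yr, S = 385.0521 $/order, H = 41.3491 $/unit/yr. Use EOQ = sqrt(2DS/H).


2*D*S = 2 * 8413.5091 * 385.0521 = 6479278.6946
2*D*S/H = 156696.9703
EOQ = sqrt(156696.9703) = 395.8497

395.8497 units


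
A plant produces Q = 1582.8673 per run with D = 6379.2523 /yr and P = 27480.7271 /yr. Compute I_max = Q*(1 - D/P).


D/P = 0.2321
1 - D/P = 0.7679
I_max = 1582.8673 * 0.7679 = 1215.4276

1215.4276 units


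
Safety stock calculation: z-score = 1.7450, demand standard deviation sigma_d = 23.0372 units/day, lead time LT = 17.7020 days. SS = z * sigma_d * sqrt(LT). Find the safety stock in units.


sqrt(LT) = sqrt(17.7020) = 4.2074
SS = 1.7450 * 23.0372 * 4.2074 = 169.1361

169.1361 units
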